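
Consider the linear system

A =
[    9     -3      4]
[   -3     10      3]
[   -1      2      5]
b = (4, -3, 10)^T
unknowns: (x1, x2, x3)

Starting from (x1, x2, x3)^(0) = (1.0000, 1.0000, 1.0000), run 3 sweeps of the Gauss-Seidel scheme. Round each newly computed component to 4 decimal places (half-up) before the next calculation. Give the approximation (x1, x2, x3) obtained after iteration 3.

(-0.9923, -1.2978, 2.3207)

Iteration 1:
  x1 = (4 - (-3)·1.0000 - (4)·1.0000) / (9) = 0.3333
  x2 = (-3 - (-3)·0.3333 - (3)·1.0000) / (10) = -0.5000
  x3 = (10 - (-1)·0.3333 - (2)·-0.5000) / (5) = 2.2667
Iteration 2:
  x1 = (4 - (-3)·-0.5000 - (4)·2.2667) / (9) = -0.7296
  x2 = (-3 - (-3)·-0.7296 - (3)·2.2667) / (10) = -1.1989
  x3 = (10 - (-1)·-0.7296 - (2)·-1.1989) / (5) = 2.3336
Iteration 3:
  x1 = (4 - (-3)·-1.1989 - (4)·2.3336) / (9) = -0.9923
  x2 = (-3 - (-3)·-0.9923 - (3)·2.3336) / (10) = -1.2978
  x3 = (10 - (-1)·-0.9923 - (2)·-1.2978) / (5) = 2.3207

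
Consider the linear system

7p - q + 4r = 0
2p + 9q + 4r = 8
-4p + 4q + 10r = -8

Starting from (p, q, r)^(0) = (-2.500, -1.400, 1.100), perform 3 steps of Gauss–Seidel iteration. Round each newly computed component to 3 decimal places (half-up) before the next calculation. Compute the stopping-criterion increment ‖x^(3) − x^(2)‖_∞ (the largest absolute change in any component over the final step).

Iteration 1:
  p = (0 - (-1)·-1.400 - (4)·1.100) / (7) = -0.829
  q = (8 - (2)·-0.829 - (4)·1.100) / (9) = 0.584
  r = (-8 - (-4)·-0.829 - (4)·0.584) / (10) = -1.365
Iteration 2:
  p = (0 - (-1)·0.584 - (4)·-1.365) / (7) = 0.863
  q = (8 - (2)·0.863 - (4)·-1.365) / (9) = 1.304
  r = (-8 - (-4)·0.863 - (4)·1.304) / (10) = -0.976
Iteration 3:
  p = (0 - (-1)·1.304 - (4)·-0.976) / (7) = 0.744
  q = (8 - (2)·0.744 - (4)·-0.976) / (9) = 1.157
  r = (-8 - (-4)·0.744 - (4)·1.157) / (10) = -0.965
Change: (-0.119, -0.147, 0.011) → max |·| = 0.147

0.147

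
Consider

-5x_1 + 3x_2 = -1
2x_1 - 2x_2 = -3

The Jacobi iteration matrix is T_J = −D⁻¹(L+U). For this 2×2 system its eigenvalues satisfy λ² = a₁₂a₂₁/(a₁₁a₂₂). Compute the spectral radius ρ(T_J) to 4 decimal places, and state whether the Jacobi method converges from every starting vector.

a₁₂a₂₁/(a₁₁a₂₂) = (3)·(2) / ((-5)·(-2)) = 0.600000
ρ = √|0.600000| = √0.600000 = 0.7746
ρ < 1, so Jacobi converges

0.7746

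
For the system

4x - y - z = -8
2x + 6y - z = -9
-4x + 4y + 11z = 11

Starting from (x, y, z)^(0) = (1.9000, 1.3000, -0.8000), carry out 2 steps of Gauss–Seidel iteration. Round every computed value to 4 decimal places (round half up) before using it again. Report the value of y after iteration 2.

Iteration 1:
  x = (-8 - (-1)·1.3000 - (-1)·-0.8000) / (4) = -1.8750
  y = (-9 - (2)·-1.8750 - (-1)·-0.8000) / (6) = -1.0083
  z = (11 - (-4)·-1.8750 - (4)·-1.0083) / (11) = 0.6848
Iteration 2:
  x = (-8 - (-1)·-1.0083 - (-1)·0.6848) / (4) = -2.0809
  y = (-9 - (2)·-2.0809 - (-1)·0.6848) / (6) = -0.6922
  z = (11 - (-4)·-2.0809 - (4)·-0.6922) / (11) = 0.4950

-0.6922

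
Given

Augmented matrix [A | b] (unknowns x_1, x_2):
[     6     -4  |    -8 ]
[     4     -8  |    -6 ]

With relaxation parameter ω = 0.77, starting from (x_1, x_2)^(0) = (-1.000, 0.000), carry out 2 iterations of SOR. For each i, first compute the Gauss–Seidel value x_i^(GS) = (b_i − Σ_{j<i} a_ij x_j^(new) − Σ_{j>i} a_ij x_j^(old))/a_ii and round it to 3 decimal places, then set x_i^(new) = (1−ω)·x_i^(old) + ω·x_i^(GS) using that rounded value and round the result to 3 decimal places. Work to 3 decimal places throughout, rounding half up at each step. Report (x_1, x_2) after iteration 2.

(-1.268, 0.111)

Iteration 1:
  x_1: GS value = (-8 - (-4)·0.000) / (6) = -1.333;  x_1 ← (1−ω)·-1.000 + ω·-1.333 = -1.256
  x_2: GS value = (-6 - (4)·-1.256) / (-8) = 0.122;  x_2 ← (1−ω)·0.000 + ω·0.122 = 0.094
Iteration 2:
  x_1: GS value = (-8 - (-4)·0.094) / (6) = -1.271;  x_1 ← (1−ω)·-1.256 + ω·-1.271 = -1.268
  x_2: GS value = (-6 - (4)·-1.268) / (-8) = 0.116;  x_2 ← (1−ω)·0.094 + ω·0.116 = 0.111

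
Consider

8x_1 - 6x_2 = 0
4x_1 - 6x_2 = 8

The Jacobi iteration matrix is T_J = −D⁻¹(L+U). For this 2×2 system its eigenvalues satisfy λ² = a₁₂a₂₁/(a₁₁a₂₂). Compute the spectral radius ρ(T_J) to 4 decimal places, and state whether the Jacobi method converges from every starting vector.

a₁₂a₂₁/(a₁₁a₂₂) = (-6)·(4) / ((8)·(-6)) = 0.500000
ρ = √|0.500000| = √0.500000 = 0.7071
ρ < 1, so Jacobi converges

0.7071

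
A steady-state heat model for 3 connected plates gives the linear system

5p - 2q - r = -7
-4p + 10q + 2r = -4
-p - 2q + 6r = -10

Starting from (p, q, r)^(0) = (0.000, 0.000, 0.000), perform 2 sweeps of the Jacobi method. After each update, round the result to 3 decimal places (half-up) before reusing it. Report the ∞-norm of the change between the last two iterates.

0.493

Iteration 1:
  p = (-7 - (-2)·0.000 - (-1)·0.000) / (5) = -1.400
  q = (-4 - (-4)·0.000 - (2)·0.000) / (10) = -0.400
  r = (-10 - (-1)·0.000 - (-2)·0.000) / (6) = -1.667
Iteration 2:
  p = (-7 - (-2)·-0.400 - (-1)·-1.667) / (5) = -1.893
  q = (-4 - (-4)·-1.400 - (2)·-1.667) / (10) = -0.627
  r = (-10 - (-1)·-1.400 - (-2)·-0.400) / (6) = -2.033
Change: (-0.493, -0.227, -0.366) → max |·| = 0.493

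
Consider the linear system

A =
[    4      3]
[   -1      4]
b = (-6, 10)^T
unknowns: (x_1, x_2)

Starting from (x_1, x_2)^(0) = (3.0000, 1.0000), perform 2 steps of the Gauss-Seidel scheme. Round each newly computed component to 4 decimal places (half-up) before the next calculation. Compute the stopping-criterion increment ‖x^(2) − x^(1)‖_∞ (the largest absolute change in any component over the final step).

0.7031

Iteration 1:
  x_1 = (-6 - (3)·1.0000) / (4) = -2.2500
  x_2 = (10 - (-1)·-2.2500) / (4) = 1.9375
Iteration 2:
  x_1 = (-6 - (3)·1.9375) / (4) = -2.9531
  x_2 = (10 - (-1)·-2.9531) / (4) = 1.7617
Change: (-0.7031, -0.1758) → max |·| = 0.7031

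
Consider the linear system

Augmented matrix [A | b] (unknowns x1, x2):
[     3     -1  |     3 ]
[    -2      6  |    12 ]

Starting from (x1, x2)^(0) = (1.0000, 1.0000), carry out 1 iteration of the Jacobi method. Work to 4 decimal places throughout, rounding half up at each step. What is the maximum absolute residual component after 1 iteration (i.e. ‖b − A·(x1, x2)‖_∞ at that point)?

Iteration 1:
  x1 = (3 - (-1)·1.0000) / (3) = 1.3333
  x2 = (12 - (-2)·1.0000) / (6) = 2.3333
Residual b − A·x = (1.3334, 0.6668); ∞-norm = 1.3334

1.3334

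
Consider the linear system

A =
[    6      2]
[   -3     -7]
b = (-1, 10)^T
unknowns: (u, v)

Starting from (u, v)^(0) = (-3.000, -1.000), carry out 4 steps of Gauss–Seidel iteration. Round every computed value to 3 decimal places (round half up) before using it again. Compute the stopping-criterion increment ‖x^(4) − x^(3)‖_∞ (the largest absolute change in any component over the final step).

Iteration 1:
  u = (-1 - (2)·-1.000) / (6) = 0.167
  v = (10 - (-3)·0.167) / (-7) = -1.500
Iteration 2:
  u = (-1 - (2)·-1.500) / (6) = 0.333
  v = (10 - (-3)·0.333) / (-7) = -1.571
Iteration 3:
  u = (-1 - (2)·-1.571) / (6) = 0.357
  v = (10 - (-3)·0.357) / (-7) = -1.582
Iteration 4:
  u = (-1 - (2)·-1.582) / (6) = 0.361
  v = (10 - (-3)·0.361) / (-7) = -1.583
Change: (0.004, -0.001) → max |·| = 0.004

0.004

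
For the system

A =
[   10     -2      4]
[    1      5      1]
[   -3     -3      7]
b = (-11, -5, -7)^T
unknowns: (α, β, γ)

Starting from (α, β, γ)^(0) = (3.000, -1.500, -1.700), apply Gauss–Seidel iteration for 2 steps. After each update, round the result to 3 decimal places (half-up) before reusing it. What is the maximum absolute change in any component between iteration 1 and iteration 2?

Iteration 1:
  α = (-11 - (-2)·-1.500 - (4)·-1.700) / (10) = -0.720
  β = (-5 - (1)·-0.720 - (1)·-1.700) / (5) = -0.516
  γ = (-7 - (-3)·-0.720 - (-3)·-0.516) / (7) = -1.530
Iteration 2:
  α = (-11 - (-2)·-0.516 - (4)·-1.530) / (10) = -0.591
  β = (-5 - (1)·-0.591 - (1)·-1.530) / (5) = -0.576
  γ = (-7 - (-3)·-0.591 - (-3)·-0.576) / (7) = -1.500
Change: (0.129, -0.060, 0.030) → max |·| = 0.129

0.129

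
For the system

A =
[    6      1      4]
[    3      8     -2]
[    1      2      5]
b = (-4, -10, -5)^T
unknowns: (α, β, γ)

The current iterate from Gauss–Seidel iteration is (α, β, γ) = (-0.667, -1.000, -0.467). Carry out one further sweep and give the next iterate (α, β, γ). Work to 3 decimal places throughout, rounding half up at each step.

(-0.189, -1.296, -0.444)

One sweep:
  α = (-4 - (1)·-1.000 - (4)·-0.467) / (6) = -0.189
  β = (-10 - (3)·-0.189 - (-2)·-0.467) / (8) = -1.296
  γ = (-5 - (1)·-0.189 - (2)·-1.296) / (5) = -0.444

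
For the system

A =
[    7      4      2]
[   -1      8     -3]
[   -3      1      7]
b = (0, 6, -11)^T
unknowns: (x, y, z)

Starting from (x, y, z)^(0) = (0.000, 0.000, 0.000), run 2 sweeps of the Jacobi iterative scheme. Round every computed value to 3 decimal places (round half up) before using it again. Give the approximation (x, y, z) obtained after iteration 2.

(0.020, 0.161, -1.679)

Iteration 1:
  x = (0 - (4)·0.000 - (2)·0.000) / (7) = 0.000
  y = (6 - (-1)·0.000 - (-3)·0.000) / (8) = 0.750
  z = (-11 - (-3)·0.000 - (1)·0.000) / (7) = -1.571
Iteration 2:
  x = (0 - (4)·0.750 - (2)·-1.571) / (7) = 0.020
  y = (6 - (-1)·0.000 - (-3)·-1.571) / (8) = 0.161
  z = (-11 - (-3)·0.000 - (1)·0.750) / (7) = -1.679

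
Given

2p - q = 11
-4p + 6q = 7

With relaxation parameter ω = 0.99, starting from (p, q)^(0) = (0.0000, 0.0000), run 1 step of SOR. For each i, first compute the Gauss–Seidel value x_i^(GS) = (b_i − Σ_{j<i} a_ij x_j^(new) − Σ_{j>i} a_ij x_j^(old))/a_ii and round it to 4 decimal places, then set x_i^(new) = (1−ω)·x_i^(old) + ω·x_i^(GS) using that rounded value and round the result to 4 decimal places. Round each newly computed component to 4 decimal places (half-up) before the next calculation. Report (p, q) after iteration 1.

(5.4450, 4.7487)

Iteration 1:
  p: GS value = (11 - (-1)·0.0000) / (2) = 5.5000;  p ← (1−ω)·0.0000 + ω·5.5000 = 5.4450
  q: GS value = (7 - (-4)·5.4450) / (6) = 4.7967;  q ← (1−ω)·0.0000 + ω·4.7967 = 4.7487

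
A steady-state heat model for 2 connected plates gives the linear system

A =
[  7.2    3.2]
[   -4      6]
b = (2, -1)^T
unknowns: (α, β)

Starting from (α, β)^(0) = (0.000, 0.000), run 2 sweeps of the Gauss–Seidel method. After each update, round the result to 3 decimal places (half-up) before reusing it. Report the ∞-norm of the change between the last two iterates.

0.009

Iteration 1:
  α = (2 - (3.2)·0.000) / (7.2) = 0.278
  β = (-1 - (-4)·0.278) / (6) = 0.019
Iteration 2:
  α = (2 - (3.2)·0.019) / (7.2) = 0.269
  β = (-1 - (-4)·0.269) / (6) = 0.013
Change: (-0.009, -0.006) → max |·| = 0.009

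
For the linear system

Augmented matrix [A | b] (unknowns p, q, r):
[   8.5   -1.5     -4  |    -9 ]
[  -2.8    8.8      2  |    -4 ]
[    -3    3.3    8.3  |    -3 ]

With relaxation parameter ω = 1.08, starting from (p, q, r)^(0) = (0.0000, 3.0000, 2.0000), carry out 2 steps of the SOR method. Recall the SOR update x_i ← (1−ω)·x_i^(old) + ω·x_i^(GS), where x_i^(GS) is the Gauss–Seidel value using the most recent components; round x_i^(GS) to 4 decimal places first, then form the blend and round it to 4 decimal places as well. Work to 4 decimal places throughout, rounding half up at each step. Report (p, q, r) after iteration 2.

(-1.3411, -0.8864, -0.5399)

Iteration 1:
  p: GS value = (-9 - (-1.5)·3.0000 - (-4)·2.0000) / (8.5) = 0.4118;  p ← (1−ω)·0.0000 + ω·0.4118 = 0.4447
  q: GS value = (-4 - (-2.8)·0.4447 - (2)·2.0000) / (8.8) = -0.7676;  q ← (1−ω)·3.0000 + ω·-0.7676 = -1.0690
  r: GS value = (-3 - (-3)·0.4447 - (3.3)·-1.0690) / (8.3) = 0.2243;  r ← (1−ω)·2.0000 + ω·0.2243 = 0.0822
Iteration 2:
  p: GS value = (-9 - (-1.5)·-1.0690 - (-4)·0.0822) / (8.5) = -1.2088;  p ← (1−ω)·0.4447 + ω·-1.2088 = -1.3411
  q: GS value = (-4 - (-2.8)·-1.3411 - (2)·0.0822) / (8.8) = -0.8999;  q ← (1−ω)·-1.0690 + ω·-0.8999 = -0.8864
  r: GS value = (-3 - (-3)·-1.3411 - (3.3)·-0.8864) / (8.3) = -0.4938;  r ← (1−ω)·0.0822 + ω·-0.4938 = -0.5399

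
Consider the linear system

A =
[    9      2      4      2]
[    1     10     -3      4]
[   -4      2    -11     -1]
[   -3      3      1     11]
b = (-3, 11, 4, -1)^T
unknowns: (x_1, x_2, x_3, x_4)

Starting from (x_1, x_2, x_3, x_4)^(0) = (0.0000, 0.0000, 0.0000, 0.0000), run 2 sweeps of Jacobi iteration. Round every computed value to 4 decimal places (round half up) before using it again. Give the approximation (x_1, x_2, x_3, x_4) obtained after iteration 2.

Iteration 1:
  x_1 = (-3 - (2)·0.0000 - (4)·0.0000 - (2)·0.0000) / (9) = -0.3333
  x_2 = (11 - (1)·0.0000 - (-3)·0.0000 - (4)·0.0000) / (10) = 1.1000
  x_3 = (4 - (-4)·0.0000 - (2)·0.0000 - (-1)·0.0000) / (-11) = -0.3636
  x_4 = (-1 - (-3)·0.0000 - (3)·0.0000 - (1)·0.0000) / (11) = -0.0909
Iteration 2:
  x_1 = (-3 - (2)·1.1000 - (4)·-0.3636 - (2)·-0.0909) / (9) = -0.3960
  x_2 = (11 - (1)·-0.3333 - (-3)·-0.3636 - (4)·-0.0909) / (10) = 1.0606
  x_3 = (4 - (-4)·-0.3333 - (2)·1.1000 - (-1)·-0.0909) / (-11) = -0.0342
  x_4 = (-1 - (-3)·-0.3333 - (3)·1.1000 - (1)·-0.3636) / (11) = -0.4488

(-0.3960, 1.0606, -0.0342, -0.4488)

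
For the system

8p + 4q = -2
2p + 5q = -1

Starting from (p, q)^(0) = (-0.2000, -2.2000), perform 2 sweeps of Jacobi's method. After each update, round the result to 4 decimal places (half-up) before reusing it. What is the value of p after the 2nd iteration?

-0.1900

Iteration 1:
  p = (-2 - (4)·-2.2000) / (8) = 0.8500
  q = (-1 - (2)·-0.2000) / (5) = -0.1200
Iteration 2:
  p = (-2 - (4)·-0.1200) / (8) = -0.1900
  q = (-1 - (2)·0.8500) / (5) = -0.5400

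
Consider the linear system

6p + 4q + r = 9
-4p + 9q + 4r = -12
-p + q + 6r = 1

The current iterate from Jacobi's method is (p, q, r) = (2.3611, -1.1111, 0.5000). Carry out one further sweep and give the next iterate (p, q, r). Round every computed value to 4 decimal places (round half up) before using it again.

One sweep:
  p = (9 - (4)·-1.1111 - (1)·0.5000) / (6) = 2.1574
  q = (-12 - (-4)·2.3611 - (4)·0.5000) / (9) = -0.5062
  r = (1 - (-1)·2.3611 - (1)·-1.1111) / (6) = 0.7454

(2.1574, -0.5062, 0.7454)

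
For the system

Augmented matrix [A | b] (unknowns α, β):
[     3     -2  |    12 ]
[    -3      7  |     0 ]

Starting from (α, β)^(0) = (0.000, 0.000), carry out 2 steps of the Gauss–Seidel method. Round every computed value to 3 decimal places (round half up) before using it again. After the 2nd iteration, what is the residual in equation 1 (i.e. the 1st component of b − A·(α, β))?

0.979

Iteration 1:
  α = (12 - (-2)·0.000) / (3) = 4.000
  β = (0 - (-3)·4.000) / (7) = 1.714
Iteration 2:
  α = (12 - (-2)·1.714) / (3) = 5.143
  β = (0 - (-3)·5.143) / (7) = 2.204
Residual b − A·x = (0.979, 0.001)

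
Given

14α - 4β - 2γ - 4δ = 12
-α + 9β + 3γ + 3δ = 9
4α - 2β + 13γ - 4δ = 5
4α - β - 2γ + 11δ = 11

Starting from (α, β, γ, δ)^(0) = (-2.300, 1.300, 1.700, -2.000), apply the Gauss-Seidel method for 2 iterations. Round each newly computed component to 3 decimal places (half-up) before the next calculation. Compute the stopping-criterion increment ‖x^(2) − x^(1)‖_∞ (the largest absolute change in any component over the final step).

Iteration 1:
  α = (12 - (-4)·1.300 - (-2)·1.700 - (-4)·-2.000) / (14) = 0.900
  β = (9 - (-1)·0.900 - (3)·1.700 - (3)·-2.000) / (9) = 1.200
  γ = (5 - (4)·0.900 - (-2)·1.200 - (-4)·-2.000) / (13) = -0.323
  δ = (11 - (4)·0.900 - (-1)·1.200 - (-2)·-0.323) / (11) = 0.723
Iteration 2:
  α = (12 - (-4)·1.200 - (-2)·-0.323 - (-4)·0.723) / (14) = 1.360
  β = (9 - (-1)·1.360 - (3)·-0.323 - (3)·0.723) / (9) = 1.018
  γ = (5 - (4)·1.360 - (-2)·1.018 - (-4)·0.723) / (13) = 0.345
  δ = (11 - (4)·1.360 - (-1)·1.018 - (-2)·0.345) / (11) = 0.661
Change: (0.460, -0.182, 0.668, -0.062) → max |·| = 0.668

0.668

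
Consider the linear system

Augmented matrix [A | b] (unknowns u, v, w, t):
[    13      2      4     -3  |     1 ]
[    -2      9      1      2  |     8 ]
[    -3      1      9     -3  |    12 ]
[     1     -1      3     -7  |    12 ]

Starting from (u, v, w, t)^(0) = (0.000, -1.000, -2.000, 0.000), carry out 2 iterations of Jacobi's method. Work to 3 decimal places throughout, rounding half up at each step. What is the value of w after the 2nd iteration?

0.682

Iteration 1:
  u = (1 - (2)·-1.000 - (4)·-2.000 - (-3)·0.000) / (13) = 0.846
  v = (8 - (-2)·0.000 - (1)·-2.000 - (2)·0.000) / (9) = 1.111
  w = (12 - (-3)·0.000 - (1)·-1.000 - (-3)·0.000) / (9) = 1.444
  t = (12 - (1)·0.000 - (-1)·-1.000 - (3)·-2.000) / (-7) = -2.429
Iteration 2:
  u = (1 - (2)·1.111 - (4)·1.444 - (-3)·-2.429) / (13) = -1.099
  v = (8 - (-2)·0.846 - (1)·1.444 - (2)·-2.429) / (9) = 1.456
  w = (12 - (-3)·0.846 - (1)·1.111 - (-3)·-2.429) / (9) = 0.682
  t = (12 - (1)·0.846 - (-1)·1.111 - (3)·1.444) / (-7) = -1.133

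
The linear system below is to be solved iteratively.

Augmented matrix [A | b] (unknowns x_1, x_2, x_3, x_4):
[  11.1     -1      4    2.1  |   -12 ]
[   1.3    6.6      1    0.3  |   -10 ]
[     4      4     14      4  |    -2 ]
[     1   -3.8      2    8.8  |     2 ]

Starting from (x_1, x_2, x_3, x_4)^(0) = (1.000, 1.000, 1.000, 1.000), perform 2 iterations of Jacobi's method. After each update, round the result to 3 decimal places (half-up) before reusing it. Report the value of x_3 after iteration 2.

0.752

Iteration 1:
  x_1 = (-12 - (-1)·1.000 - (4)·1.000 - (2.1)·1.000) / (11.1) = -1.541
  x_2 = (-10 - (1.3)·1.000 - (1)·1.000 - (0.3)·1.000) / (6.6) = -1.909
  x_3 = (-2 - (4)·1.000 - (4)·1.000 - (4)·1.000) / (14) = -1.000
  x_4 = (2 - (1)·1.000 - (-3.8)·1.000 - (2)·1.000) / (8.8) = 0.318
Iteration 2:
  x_1 = (-12 - (-1)·-1.909 - (4)·-1.000 - (2.1)·0.318) / (11.1) = -0.953
  x_2 = (-10 - (1.3)·-1.541 - (1)·-1.000 - (0.3)·0.318) / (6.6) = -1.075
  x_3 = (-2 - (4)·-1.541 - (4)·-1.909 - (4)·0.318) / (14) = 0.752
  x_4 = (2 - (1)·-1.541 - (-3.8)·-1.909 - (2)·-1.000) / (8.8) = -0.195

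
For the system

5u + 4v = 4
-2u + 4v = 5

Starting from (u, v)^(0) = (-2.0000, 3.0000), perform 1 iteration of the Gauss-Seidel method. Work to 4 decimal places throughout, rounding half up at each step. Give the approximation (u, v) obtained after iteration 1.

(-1.6000, 0.4500)

Iteration 1:
  u = (4 - (4)·3.0000) / (5) = -1.6000
  v = (5 - (-2)·-1.6000) / (4) = 0.4500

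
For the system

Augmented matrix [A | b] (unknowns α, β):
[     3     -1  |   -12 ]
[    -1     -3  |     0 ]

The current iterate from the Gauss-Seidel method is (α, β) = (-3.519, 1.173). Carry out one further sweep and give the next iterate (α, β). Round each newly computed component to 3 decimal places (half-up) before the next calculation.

One sweep:
  α = (-12 - (-1)·1.173) / (3) = -3.609
  β = (0 - (-1)·-3.609) / (-3) = 1.203

(-3.609, 1.203)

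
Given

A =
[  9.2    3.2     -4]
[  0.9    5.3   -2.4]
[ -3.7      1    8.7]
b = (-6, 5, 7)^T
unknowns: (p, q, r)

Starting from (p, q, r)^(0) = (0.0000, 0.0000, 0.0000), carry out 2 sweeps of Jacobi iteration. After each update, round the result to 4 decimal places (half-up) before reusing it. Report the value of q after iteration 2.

1.4185

Iteration 1:
  p = (-6 - (3.2)·0.0000 - (-4)·0.0000) / (9.2) = -0.6522
  q = (5 - (0.9)·0.0000 - (-2.4)·0.0000) / (5.3) = 0.9434
  r = (7 - (-3.7)·0.0000 - (1)·0.0000) / (8.7) = 0.8046
Iteration 2:
  p = (-6 - (3.2)·0.9434 - (-4)·0.8046) / (9.2) = -0.6305
  q = (5 - (0.9)·-0.6522 - (-2.4)·0.8046) / (5.3) = 1.4185
  r = (7 - (-3.7)·-0.6522 - (1)·0.9434) / (8.7) = 0.4188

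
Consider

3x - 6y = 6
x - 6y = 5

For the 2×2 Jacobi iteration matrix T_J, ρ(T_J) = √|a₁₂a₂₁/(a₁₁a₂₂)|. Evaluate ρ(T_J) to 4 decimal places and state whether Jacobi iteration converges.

0.5774

a₁₂a₂₁/(a₁₁a₂₂) = (-6)·(1) / ((3)·(-6)) = 0.333333
ρ = √|0.333333| = √0.333333 = 0.5774
ρ < 1, so Jacobi converges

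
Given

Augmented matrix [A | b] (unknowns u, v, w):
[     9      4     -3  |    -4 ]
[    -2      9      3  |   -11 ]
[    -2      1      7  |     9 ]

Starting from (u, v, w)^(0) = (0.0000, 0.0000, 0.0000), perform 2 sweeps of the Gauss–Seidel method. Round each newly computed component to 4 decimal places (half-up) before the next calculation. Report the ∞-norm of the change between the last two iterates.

1.0362

Iteration 1:
  u = (-4 - (4)·0.0000 - (-3)·0.0000) / (9) = -0.4444
  v = (-11 - (-2)·-0.4444 - (3)·0.0000) / (9) = -1.3210
  w = (9 - (-2)·-0.4444 - (1)·-1.3210) / (7) = 1.3475
Iteration 2:
  u = (-4 - (4)·-1.3210 - (-3)·1.3475) / (9) = 0.5918
  v = (-11 - (-2)·0.5918 - (3)·1.3475) / (9) = -1.5399
  w = (9 - (-2)·0.5918 - (1)·-1.5399) / (7) = 1.6748
Change: (1.0362, -0.2189, 0.3273) → max |·| = 1.0362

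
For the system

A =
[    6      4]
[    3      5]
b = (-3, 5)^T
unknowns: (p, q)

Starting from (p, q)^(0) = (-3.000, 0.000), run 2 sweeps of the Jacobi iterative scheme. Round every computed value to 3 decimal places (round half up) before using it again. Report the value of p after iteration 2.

Iteration 1:
  p = (-3 - (4)·0.000) / (6) = -0.500
  q = (5 - (3)·-3.000) / (5) = 2.800
Iteration 2:
  p = (-3 - (4)·2.800) / (6) = -2.367
  q = (5 - (3)·-0.500) / (5) = 1.300

-2.367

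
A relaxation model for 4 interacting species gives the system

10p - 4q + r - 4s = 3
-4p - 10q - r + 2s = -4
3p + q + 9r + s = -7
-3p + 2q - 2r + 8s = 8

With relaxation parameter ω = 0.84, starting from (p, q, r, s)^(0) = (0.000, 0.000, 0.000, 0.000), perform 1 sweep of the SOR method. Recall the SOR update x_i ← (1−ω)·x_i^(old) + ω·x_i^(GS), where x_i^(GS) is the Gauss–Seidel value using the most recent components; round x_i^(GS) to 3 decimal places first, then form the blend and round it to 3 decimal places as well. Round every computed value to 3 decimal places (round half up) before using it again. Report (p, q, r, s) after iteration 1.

(0.252, 0.251, -0.748, 0.710)

Iteration 1:
  p: GS value = (3 - (-4)·0.000 - (1)·0.000 - (-4)·0.000) / (10) = 0.300;  p ← (1−ω)·0.000 + ω·0.300 = 0.252
  q: GS value = (-4 - (-4)·0.252 - (-1)·0.000 - (2)·0.000) / (-10) = 0.299;  q ← (1−ω)·0.000 + ω·0.299 = 0.251
  r: GS value = (-7 - (3)·0.252 - (1)·0.251 - (1)·0.000) / (9) = -0.890;  r ← (1−ω)·0.000 + ω·-0.890 = -0.748
  s: GS value = (8 - (-3)·0.252 - (2)·0.251 - (-2)·-0.748) / (8) = 0.845;  s ← (1−ω)·0.000 + ω·0.845 = 0.710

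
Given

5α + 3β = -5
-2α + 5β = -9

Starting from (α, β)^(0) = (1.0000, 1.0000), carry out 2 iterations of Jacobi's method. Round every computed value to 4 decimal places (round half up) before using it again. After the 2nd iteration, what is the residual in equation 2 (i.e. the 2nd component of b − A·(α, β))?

Iteration 1:
  α = (-5 - (3)·1.0000) / (5) = -1.6000
  β = (-9 - (-2)·1.0000) / (5) = -1.4000
Iteration 2:
  α = (-5 - (3)·-1.4000) / (5) = -0.1600
  β = (-9 - (-2)·-1.6000) / (5) = -2.4400
Residual b − A·x = (3.1200, 2.8800)

2.8800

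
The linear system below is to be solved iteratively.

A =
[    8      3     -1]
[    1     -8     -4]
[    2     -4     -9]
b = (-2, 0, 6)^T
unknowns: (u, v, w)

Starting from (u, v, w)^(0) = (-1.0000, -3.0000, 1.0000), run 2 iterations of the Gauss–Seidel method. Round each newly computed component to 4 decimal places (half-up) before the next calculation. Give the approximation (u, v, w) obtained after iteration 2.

Iteration 1:
  u = (-2 - (3)·-3.0000 - (-1)·1.0000) / (8) = 1.0000
  v = (0 - (1)·1.0000 - (-4)·1.0000) / (-8) = -0.3750
  w = (6 - (2)·1.0000 - (-4)·-0.3750) / (-9) = -0.2778
Iteration 2:
  u = (-2 - (3)·-0.3750 - (-1)·-0.2778) / (8) = -0.1441
  v = (0 - (1)·-0.1441 - (-4)·-0.2778) / (-8) = 0.1209
  w = (6 - (2)·-0.1441 - (-4)·0.1209) / (-9) = -0.7524

(-0.1441, 0.1209, -0.7524)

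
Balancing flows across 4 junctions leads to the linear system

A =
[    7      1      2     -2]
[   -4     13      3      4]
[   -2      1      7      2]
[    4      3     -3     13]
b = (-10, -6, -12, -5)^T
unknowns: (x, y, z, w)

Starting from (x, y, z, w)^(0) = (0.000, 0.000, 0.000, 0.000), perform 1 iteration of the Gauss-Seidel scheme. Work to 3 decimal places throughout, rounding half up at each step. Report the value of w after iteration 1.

-0.197

Iteration 1:
  x = (-10 - (1)·0.000 - (2)·0.000 - (-2)·0.000) / (7) = -1.429
  y = (-6 - (-4)·-1.429 - (3)·0.000 - (4)·0.000) / (13) = -0.901
  z = (-12 - (-2)·-1.429 - (1)·-0.901 - (2)·0.000) / (7) = -1.994
  w = (-5 - (4)·-1.429 - (3)·-0.901 - (-3)·-1.994) / (13) = -0.197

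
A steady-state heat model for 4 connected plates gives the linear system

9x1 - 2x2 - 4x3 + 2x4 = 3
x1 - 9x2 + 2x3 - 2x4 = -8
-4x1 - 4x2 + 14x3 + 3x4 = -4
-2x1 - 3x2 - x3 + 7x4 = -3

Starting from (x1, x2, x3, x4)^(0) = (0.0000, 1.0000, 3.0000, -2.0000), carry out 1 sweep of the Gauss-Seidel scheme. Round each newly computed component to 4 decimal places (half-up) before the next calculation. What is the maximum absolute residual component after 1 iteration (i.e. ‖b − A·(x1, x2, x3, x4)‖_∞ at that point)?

10.4895

Iteration 1:
  x1 = (3 - (-2)·1.0000 - (-4)·3.0000 - (2)·-2.0000) / (9) = 2.3333
  x2 = (-8 - (1)·2.3333 - (2)·3.0000 - (-2)·-2.0000) / (-9) = 2.2593
  x3 = (-4 - (-4)·2.3333 - (-4)·2.2593 - (3)·-2.0000) / (14) = 1.4550
  x4 = (-3 - (-2)·2.3333 - (-3)·2.2593 - (-1)·1.4550) / (7) = 1.4142
Residual b − A·x = (-10.4895, 9.9188, -10.2422, 0.0001); ∞-norm = 10.4895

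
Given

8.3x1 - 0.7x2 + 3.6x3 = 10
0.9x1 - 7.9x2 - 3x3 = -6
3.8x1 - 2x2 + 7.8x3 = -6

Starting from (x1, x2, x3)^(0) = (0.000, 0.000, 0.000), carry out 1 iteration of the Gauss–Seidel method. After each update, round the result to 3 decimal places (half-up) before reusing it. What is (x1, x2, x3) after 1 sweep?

(1.205, 0.897, -1.126)

Iteration 1:
  x1 = (10 - (-0.7)·0.000 - (3.6)·0.000) / (8.3) = 1.205
  x2 = (-6 - (0.9)·1.205 - (-3)·0.000) / (-7.9) = 0.897
  x3 = (-6 - (3.8)·1.205 - (-2)·0.897) / (7.8) = -1.126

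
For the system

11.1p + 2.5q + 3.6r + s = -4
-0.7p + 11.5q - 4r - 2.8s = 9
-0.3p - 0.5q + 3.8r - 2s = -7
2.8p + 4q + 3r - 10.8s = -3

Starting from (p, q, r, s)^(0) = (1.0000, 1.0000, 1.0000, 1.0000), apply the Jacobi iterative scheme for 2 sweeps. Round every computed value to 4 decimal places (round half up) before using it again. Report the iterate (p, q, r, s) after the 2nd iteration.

(-0.4318, 0.6259, -1.1085, 0.2429)

Iteration 1:
  p = (-4 - (2.5)·1.0000 - (3.6)·1.0000 - (1)·1.0000) / (11.1) = -1.0000
  q = (9 - (-0.7)·1.0000 - (-4)·1.0000 - (-2.8)·1.0000) / (11.5) = 1.4348
  r = (-7 - (-0.3)·1.0000 - (-0.5)·1.0000 - (-2)·1.0000) / (3.8) = -1.1053
  s = (-3 - (2.8)·1.0000 - (4)·1.0000 - (3)·1.0000) / (-10.8) = 1.1852
Iteration 2:
  p = (-4 - (2.5)·1.4348 - (3.6)·-1.1053 - (1)·1.1852) / (11.1) = -0.4318
  q = (9 - (-0.7)·-1.0000 - (-4)·-1.1053 - (-2.8)·1.1852) / (11.5) = 0.6259
  r = (-7 - (-0.3)·-1.0000 - (-0.5)·1.4348 - (-2)·1.1852) / (3.8) = -1.1085
  s = (-3 - (2.8)·-1.0000 - (4)·1.4348 - (3)·-1.1053) / (-10.8) = 0.2429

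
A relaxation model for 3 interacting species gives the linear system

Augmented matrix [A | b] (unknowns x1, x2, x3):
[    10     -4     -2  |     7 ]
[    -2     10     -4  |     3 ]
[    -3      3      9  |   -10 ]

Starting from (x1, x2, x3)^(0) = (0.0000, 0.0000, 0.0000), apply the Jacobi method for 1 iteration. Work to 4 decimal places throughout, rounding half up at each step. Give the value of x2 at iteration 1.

Iteration 1:
  x1 = (7 - (-4)·0.0000 - (-2)·0.0000) / (10) = 0.7000
  x2 = (3 - (-2)·0.0000 - (-4)·0.0000) / (10) = 0.3000
  x3 = (-10 - (-3)·0.0000 - (3)·0.0000) / (9) = -1.1111

0.3000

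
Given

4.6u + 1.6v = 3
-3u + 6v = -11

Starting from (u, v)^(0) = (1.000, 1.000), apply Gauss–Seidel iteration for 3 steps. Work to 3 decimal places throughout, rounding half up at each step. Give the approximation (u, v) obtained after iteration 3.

Iteration 1:
  u = (3 - (1.6)·1.000) / (4.6) = 0.304
  v = (-11 - (-3)·0.304) / (6) = -1.681
Iteration 2:
  u = (3 - (1.6)·-1.681) / (4.6) = 1.237
  v = (-11 - (-3)·1.237) / (6) = -1.215
Iteration 3:
  u = (3 - (1.6)·-1.215) / (4.6) = 1.075
  v = (-11 - (-3)·1.075) / (6) = -1.296

(1.075, -1.296)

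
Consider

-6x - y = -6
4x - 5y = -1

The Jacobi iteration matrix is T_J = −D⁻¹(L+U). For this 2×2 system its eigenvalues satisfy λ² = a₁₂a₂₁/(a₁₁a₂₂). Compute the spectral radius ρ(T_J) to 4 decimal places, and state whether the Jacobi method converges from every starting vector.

a₁₂a₂₁/(a₁₁a₂₂) = (-1)·(4) / ((-6)·(-5)) = -0.133333
ρ = √|-0.133333| = √0.133333 = 0.3651
ρ < 1, so Jacobi converges

0.3651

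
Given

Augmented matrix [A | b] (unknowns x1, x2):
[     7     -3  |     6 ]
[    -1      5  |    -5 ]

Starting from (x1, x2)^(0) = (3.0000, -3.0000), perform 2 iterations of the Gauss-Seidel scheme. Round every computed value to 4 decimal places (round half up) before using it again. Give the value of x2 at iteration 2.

-0.9216

Iteration 1:
  x1 = (6 - (-3)·-3.0000) / (7) = -0.4286
  x2 = (-5 - (-1)·-0.4286) / (5) = -1.0857
Iteration 2:
  x1 = (6 - (-3)·-1.0857) / (7) = 0.3918
  x2 = (-5 - (-1)·0.3918) / (5) = -0.9216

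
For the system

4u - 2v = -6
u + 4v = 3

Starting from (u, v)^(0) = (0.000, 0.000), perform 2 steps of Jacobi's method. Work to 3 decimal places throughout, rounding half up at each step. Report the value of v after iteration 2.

Iteration 1:
  u = (-6 - (-2)·0.000) / (4) = -1.500
  v = (3 - (1)·0.000) / (4) = 0.750
Iteration 2:
  u = (-6 - (-2)·0.750) / (4) = -1.125
  v = (3 - (1)·-1.500) / (4) = 1.125

1.125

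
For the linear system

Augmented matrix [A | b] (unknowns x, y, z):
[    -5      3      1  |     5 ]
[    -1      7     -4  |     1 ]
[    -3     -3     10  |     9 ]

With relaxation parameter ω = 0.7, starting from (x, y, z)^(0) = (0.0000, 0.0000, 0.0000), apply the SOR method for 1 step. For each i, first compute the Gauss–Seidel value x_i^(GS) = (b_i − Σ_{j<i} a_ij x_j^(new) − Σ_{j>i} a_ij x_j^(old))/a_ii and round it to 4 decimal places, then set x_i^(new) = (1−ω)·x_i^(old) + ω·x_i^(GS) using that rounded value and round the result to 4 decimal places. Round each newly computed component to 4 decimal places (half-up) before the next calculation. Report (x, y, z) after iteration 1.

Iteration 1:
  x: GS value = (5 - (3)·0.0000 - (1)·0.0000) / (-5) = -1.0000;  x ← (1−ω)·0.0000 + ω·-1.0000 = -0.7000
  y: GS value = (1 - (-1)·-0.7000 - (-4)·0.0000) / (7) = 0.0429;  y ← (1−ω)·0.0000 + ω·0.0429 = 0.0300
  z: GS value = (9 - (-3)·-0.7000 - (-3)·0.0300) / (10) = 0.6990;  z ← (1−ω)·0.0000 + ω·0.6990 = 0.4893

(-0.7000, 0.0300, 0.4893)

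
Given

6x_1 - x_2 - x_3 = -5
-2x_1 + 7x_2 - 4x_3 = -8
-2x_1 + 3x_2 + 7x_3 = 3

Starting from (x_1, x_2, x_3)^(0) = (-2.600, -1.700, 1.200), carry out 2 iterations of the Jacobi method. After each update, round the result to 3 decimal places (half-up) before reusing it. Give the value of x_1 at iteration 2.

Iteration 1:
  x_1 = (-5 - (-1)·-1.700 - (-1)·1.200) / (6) = -0.917
  x_2 = (-8 - (-2)·-2.600 - (-4)·1.200) / (7) = -1.200
  x_3 = (3 - (-2)·-2.600 - (3)·-1.700) / (7) = 0.414
Iteration 2:
  x_1 = (-5 - (-1)·-1.200 - (-1)·0.414) / (6) = -0.964
  x_2 = (-8 - (-2)·-0.917 - (-4)·0.414) / (7) = -1.168
  x_3 = (3 - (-2)·-0.917 - (3)·-1.200) / (7) = 0.681

-0.964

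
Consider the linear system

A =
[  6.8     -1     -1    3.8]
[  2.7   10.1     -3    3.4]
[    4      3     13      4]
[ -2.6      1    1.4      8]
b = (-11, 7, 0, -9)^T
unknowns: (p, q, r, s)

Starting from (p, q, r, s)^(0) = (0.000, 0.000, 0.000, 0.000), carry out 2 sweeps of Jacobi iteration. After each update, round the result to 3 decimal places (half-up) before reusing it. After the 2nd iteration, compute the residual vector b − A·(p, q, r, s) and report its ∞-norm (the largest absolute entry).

3.820

Iteration 1:
  p = (-11 - (-1)·0.000 - (-1)·0.000 - (3.8)·0.000) / (6.8) = -1.618
  q = (7 - (2.7)·0.000 - (-3)·0.000 - (3.4)·0.000) / (10.1) = 0.693
  r = (0 - (4)·0.000 - (3)·0.000 - (4)·0.000) / (13) = 0.000
  s = (-9 - (-2.6)·0.000 - (1)·0.000 - (1.4)·0.000) / (8) = -1.125
Iteration 2:
  p = (-11 - (-1)·0.693 - (-1)·0.000 - (3.8)·-1.125) / (6.8) = -0.887
  q = (7 - (2.7)·-1.618 - (-3)·0.000 - (3.4)·-1.125) / (10.1) = 1.504
  r = (0 - (4)·-1.618 - (3)·0.693 - (4)·-1.125) / (13) = 0.684
  s = (-9 - (-2.6)·-1.618 - (1)·0.693 - (1.4)·0.000) / (8) = -1.737
Residual b − A·x = (3.820, 2.162, -2.908, 0.128); ∞-norm = 3.820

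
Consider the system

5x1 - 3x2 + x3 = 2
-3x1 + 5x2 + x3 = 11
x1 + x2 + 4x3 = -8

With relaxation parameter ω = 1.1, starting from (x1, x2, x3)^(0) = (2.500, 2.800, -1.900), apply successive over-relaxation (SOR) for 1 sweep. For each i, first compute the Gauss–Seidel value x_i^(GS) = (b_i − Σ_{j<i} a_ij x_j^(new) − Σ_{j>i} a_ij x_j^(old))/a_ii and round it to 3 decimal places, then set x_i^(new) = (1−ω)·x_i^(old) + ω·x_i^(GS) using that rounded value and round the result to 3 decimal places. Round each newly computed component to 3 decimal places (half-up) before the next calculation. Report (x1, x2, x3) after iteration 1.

Iteration 1:
  x1: GS value = (2 - (-3)·2.800 - (1)·-1.900) / (5) = 2.460;  x1 ← (1−ω)·2.500 + ω·2.460 = 2.456
  x2: GS value = (11 - (-3)·2.456 - (1)·-1.900) / (5) = 4.054;  x2 ← (1−ω)·2.800 + ω·4.054 = 4.179
  x3: GS value = (-8 - (1)·2.456 - (1)·4.179) / (4) = -3.659;  x3 ← (1−ω)·-1.900 + ω·-3.659 = -3.835

(2.456, 4.179, -3.835)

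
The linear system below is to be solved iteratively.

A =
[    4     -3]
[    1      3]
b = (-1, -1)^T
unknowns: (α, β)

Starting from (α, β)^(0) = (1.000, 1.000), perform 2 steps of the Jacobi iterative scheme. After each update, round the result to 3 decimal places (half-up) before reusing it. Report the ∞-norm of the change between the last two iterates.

Iteration 1:
  α = (-1 - (-3)·1.000) / (4) = 0.500
  β = (-1 - (1)·1.000) / (3) = -0.667
Iteration 2:
  α = (-1 - (-3)·-0.667) / (4) = -0.750
  β = (-1 - (1)·0.500) / (3) = -0.500
Change: (-1.250, 0.167) → max |·| = 1.250

1.250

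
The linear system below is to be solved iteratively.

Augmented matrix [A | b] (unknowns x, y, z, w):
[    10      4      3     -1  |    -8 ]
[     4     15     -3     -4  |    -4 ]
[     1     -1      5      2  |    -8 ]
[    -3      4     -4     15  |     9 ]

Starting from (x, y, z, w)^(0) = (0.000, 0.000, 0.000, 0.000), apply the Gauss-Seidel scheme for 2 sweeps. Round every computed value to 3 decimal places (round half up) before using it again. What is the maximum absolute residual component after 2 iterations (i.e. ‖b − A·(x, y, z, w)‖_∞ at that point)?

2.326

Iteration 1:
  x = (-8 - (4)·0.000 - (3)·0.000 - (-1)·0.000) / (10) = -0.800
  y = (-4 - (4)·-0.800 - (-3)·0.000 - (-4)·0.000) / (15) = -0.053
  z = (-8 - (1)·-0.800 - (-1)·-0.053 - (2)·0.000) / (5) = -1.451
  w = (9 - (-3)·-0.800 - (4)·-0.053 - (-4)·-1.451) / (15) = 0.067
Iteration 2:
  x = (-8 - (4)·-0.053 - (3)·-1.451 - (-1)·0.067) / (10) = -0.337
  y = (-4 - (4)·-0.337 - (-3)·-1.451 - (-4)·0.067) / (15) = -0.449
  z = (-8 - (1)·-0.337 - (-1)·-0.449 - (2)·0.067) / (5) = -1.649
  w = (9 - (-3)·-0.337 - (4)·-0.449 - (-4)·-1.649) / (15) = 0.213
Residual b − A·x = (2.326, -0.012, -0.293, -0.006); ∞-norm = 2.326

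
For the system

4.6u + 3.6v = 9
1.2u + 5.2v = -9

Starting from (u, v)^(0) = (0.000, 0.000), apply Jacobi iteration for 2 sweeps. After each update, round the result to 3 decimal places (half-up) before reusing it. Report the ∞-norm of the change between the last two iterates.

1.354

Iteration 1:
  u = (9 - (3.6)·0.000) / (4.6) = 1.957
  v = (-9 - (1.2)·0.000) / (5.2) = -1.731
Iteration 2:
  u = (9 - (3.6)·-1.731) / (4.6) = 3.311
  v = (-9 - (1.2)·1.957) / (5.2) = -2.182
Change: (1.354, -0.451) → max |·| = 1.354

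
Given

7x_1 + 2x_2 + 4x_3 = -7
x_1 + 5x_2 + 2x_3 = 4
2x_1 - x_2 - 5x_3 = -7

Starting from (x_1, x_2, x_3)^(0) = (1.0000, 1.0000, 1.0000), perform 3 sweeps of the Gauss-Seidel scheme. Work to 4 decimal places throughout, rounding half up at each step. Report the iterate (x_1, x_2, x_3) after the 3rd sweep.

Iteration 1:
  x_1 = (-7 - (2)·1.0000 - (4)·1.0000) / (7) = -1.8571
  x_2 = (4 - (1)·-1.8571 - (2)·1.0000) / (5) = 0.7714
  x_3 = (-7 - (2)·-1.8571 - (-1)·0.7714) / (-5) = 0.5029
Iteration 2:
  x_1 = (-7 - (2)·0.7714 - (4)·0.5029) / (7) = -1.5078
  x_2 = (4 - (1)·-1.5078 - (2)·0.5029) / (5) = 0.9004
  x_3 = (-7 - (2)·-1.5078 - (-1)·0.9004) / (-5) = 0.6168
Iteration 3:
  x_1 = (-7 - (2)·0.9004 - (4)·0.6168) / (7) = -1.6097
  x_2 = (4 - (1)·-1.6097 - (2)·0.6168) / (5) = 0.8752
  x_3 = (-7 - (2)·-1.6097 - (-1)·0.8752) / (-5) = 0.5811

(-1.6097, 0.8752, 0.5811)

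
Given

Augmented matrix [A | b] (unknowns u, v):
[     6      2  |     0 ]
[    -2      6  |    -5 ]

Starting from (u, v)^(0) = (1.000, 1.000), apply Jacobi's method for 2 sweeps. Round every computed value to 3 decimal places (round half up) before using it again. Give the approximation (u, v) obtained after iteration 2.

(0.167, -0.944)

Iteration 1:
  u = (0 - (2)·1.000) / (6) = -0.333
  v = (-5 - (-2)·1.000) / (6) = -0.500
Iteration 2:
  u = (0 - (2)·-0.500) / (6) = 0.167
  v = (-5 - (-2)·-0.333) / (6) = -0.944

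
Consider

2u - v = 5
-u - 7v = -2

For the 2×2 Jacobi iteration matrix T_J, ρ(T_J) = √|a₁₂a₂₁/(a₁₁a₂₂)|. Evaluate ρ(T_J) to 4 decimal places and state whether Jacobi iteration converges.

0.2673

a₁₂a₂₁/(a₁₁a₂₂) = (-1)·(-1) / ((2)·(-7)) = -0.071429
ρ = √|-0.071429| = √0.071429 = 0.2673
ρ < 1, so Jacobi converges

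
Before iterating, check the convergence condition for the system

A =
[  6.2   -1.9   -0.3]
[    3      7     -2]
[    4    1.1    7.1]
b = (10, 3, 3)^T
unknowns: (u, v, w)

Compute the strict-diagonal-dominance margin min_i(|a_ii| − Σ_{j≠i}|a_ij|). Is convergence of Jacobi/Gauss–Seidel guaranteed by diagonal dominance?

2

row 1: |6.2| − (1.9+0.3) = 4
row 2: |7| − (3+2) = 2
row 3: |7.1| − (4+1.1) = 2
minimum over rows = 2 → strictly diagonally dominant (convergence guaranteed)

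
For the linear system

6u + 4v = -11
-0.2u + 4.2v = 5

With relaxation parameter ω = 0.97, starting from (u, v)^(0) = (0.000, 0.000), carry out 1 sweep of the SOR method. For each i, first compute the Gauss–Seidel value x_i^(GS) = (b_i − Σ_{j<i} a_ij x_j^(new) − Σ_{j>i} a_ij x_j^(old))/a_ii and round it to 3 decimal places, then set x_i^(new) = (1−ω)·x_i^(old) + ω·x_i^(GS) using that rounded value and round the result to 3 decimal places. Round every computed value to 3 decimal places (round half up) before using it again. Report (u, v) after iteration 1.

Iteration 1:
  u: GS value = (-11 - (4)·0.000) / (6) = -1.833;  u ← (1−ω)·0.000 + ω·-1.833 = -1.778
  v: GS value = (5 - (-0.2)·-1.778) / (4.2) = 1.106;  v ← (1−ω)·0.000 + ω·1.106 = 1.073

(-1.778, 1.073)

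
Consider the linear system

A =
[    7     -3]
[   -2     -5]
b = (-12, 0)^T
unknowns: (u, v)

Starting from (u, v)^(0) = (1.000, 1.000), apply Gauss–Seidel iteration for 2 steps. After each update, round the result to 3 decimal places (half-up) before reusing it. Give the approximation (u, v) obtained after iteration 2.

(-1.494, 0.598)

Iteration 1:
  u = (-12 - (-3)·1.000) / (7) = -1.286
  v = (0 - (-2)·-1.286) / (-5) = 0.514
Iteration 2:
  u = (-12 - (-3)·0.514) / (7) = -1.494
  v = (0 - (-2)·-1.494) / (-5) = 0.598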